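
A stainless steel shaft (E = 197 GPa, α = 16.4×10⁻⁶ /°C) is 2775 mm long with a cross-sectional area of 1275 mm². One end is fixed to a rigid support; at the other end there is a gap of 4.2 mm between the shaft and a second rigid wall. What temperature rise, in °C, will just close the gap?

Contact occurs when the free expansion equals the gap: αΔT L = 4.2 mm.
So ΔT = g/(αL) = 4.2/(16.4×10⁻⁶ × 2775) = 92.29 °C.

ΔT ≈ 92.3 °C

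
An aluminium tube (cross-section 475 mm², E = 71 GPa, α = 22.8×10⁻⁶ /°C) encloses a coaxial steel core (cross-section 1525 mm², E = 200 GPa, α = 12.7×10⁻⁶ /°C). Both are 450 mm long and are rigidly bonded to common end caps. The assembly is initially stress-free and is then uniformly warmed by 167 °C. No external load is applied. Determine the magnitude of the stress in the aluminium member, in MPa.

σ ≈ 108 MPa (compressive)

The aluminium has the larger α, so on heating it would change length more than the steel if both were free. The rigid plates force a common final length, so the aluminium is put into compression and the steel into tension, with equal and opposite forces P (no external load).
Setting the final lengths equal and cancelling L: (α₁ − α₂)ΔT = P/(A₁E₁) + P/(A₂E₂).
|α₁ − α₂|·ΔT = 10.1×10⁻⁶ × 167 = 0.001687.
1/(A₁E₁) + 1/(A₂E₂) = 1/(475×71×10³) + 1/(1525×200×10³) = 3.293×10⁻⁸ N⁻¹.
P = 0.001687 / 3.293×10⁻⁸ = 51220 N = 51.22 kN.
σ_{aluminium} = P/A₁ = 51220/475 = 107.8 MPa, compressive.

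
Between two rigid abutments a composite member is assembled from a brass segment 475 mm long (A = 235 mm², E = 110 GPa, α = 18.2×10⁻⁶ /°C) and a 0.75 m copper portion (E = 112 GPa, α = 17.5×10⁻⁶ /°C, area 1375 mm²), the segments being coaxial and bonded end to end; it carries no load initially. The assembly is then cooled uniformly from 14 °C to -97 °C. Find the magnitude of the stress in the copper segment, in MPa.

σ ≈ 75.6 MPa (tensile)

With the walls removed the bar would change length by δ_free = Σ αᵢΔT Lᵢ = 18.2×10⁻⁶×111×475 + 17.5×10⁻⁶×111×750 = 2.416 mm.
The rigid supports impose zero overall length change; the single axial force P common to all segments must satisfy P Σ Lᵢ/(AᵢEᵢ) = δ_free.
The series flexibility is Σ Lᵢ/(AᵢEᵢ) = 475/(235×110×10³) + 750/(1375×112×10³) = 2.325×10⁻⁵ mm/N.
P = 2.416 / 2.325×10⁻⁵ = 104000 N = 104 kN, tensile.
σ_{copper} = P / A = 104000 / 1375 = 75.6 MPa.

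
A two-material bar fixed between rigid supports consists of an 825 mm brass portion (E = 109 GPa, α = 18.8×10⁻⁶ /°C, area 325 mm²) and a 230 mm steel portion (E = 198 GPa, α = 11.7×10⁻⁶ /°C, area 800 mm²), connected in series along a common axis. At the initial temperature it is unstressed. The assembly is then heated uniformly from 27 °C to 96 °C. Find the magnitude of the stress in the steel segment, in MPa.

Free thermal expansion of the whole bar: Σ αᵢΔT Lᵢ = 18.8×10⁻⁶×69×825 + 11.7×10⁻⁶×69×230 = 1.256 mm.
Since the ends are fixed, an axial force P builds up, equal in every segment, with P · Σ Lᵢ/(AᵢEᵢ) = δ_free.
Σ Lᵢ/(AᵢEᵢ) = 825/(325×109×10³) + 230/(800×198×10³) = 2.474×10⁻⁵ mm/N.
So P = 1.256 / 2.474×10⁻⁵ = 50.76 kN, compressive.
σ_{steel} = P / A = 50760 / 800 = 63.45 MPa.

σ ≈ 63.5 MPa (compressive)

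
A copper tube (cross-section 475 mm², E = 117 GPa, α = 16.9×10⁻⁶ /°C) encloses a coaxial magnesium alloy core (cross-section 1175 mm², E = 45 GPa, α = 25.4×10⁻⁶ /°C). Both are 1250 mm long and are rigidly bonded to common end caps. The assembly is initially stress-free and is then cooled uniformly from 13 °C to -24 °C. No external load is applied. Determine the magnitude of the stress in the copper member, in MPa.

Both members must finish at the same length. With the larger α, the magnesium alloy tends to over-contract; the plates restrain it, putting the magnesium alloy in tension and the copper in compression. With no external load the two internal forces are equal and opposite, magnitude P.
Setting the final lengths equal and cancelling L: (α₁ − α₂)ΔT = P/(A₁E₁) + P/(A₂E₂).
|α₁ − α₂|·ΔT = 8.5×10⁻⁶ × 37 = 0.0003145.
1/(A₁E₁) + 1/(A₂E₂) = 1/(475×117×10³) + 1/(1175×45×10³) = 3.691×10⁻⁸ N⁻¹.
P = 0.0003145 / 3.691×10⁻⁸ = 8522 N = 8.522 kN.
σ_{copper} = P/A₁ = 8522/475 = 17.94 MPa, compressive.

σ ≈ 17.9 MPa (compressive)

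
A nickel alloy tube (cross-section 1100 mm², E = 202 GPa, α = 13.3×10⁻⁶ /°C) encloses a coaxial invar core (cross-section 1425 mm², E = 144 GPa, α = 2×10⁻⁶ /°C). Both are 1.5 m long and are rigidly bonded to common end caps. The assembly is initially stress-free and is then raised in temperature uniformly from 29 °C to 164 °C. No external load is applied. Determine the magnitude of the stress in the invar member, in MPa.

Equilibrium of a rigid end plate with no external load gives equal and opposite internal forces ±P in the two members. Since α_{nickel alloy} > α_{invar}, heating drives the nickel alloy into compression and the invar into tension.
Compatibility of the two members (thermal + elastic change equal): (α₁ − α₂)ΔT = P·[1/(A₁E₁) + 1/(A₂E₂)].
|α₁ − α₂|·ΔT = 11.3×10⁻⁶ × 135 = 0.001525.
1/(A₁E₁) + 1/(A₂E₂) = 1/(1100×202×10³) + 1/(1425×144×10³) = 9.374×10⁻⁹ N⁻¹.
So P = 0.001525 / 9.374×10⁻⁹ = 162.7 kN.
σ_{invar} = P/A₂ = 162700/1425 = 114.2 MPa, tensile.

σ ≈ 114 MPa (tensile)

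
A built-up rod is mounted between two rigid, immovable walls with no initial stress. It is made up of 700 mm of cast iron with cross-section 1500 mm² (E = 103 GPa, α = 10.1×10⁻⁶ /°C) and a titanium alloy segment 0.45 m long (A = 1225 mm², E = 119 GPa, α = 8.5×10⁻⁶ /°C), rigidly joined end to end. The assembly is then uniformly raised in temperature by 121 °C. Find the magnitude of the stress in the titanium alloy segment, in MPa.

With the walls removed the bar would change length by δ_free = Σ αᵢΔT Lᵢ = 10.1×10⁻⁶×121×700 + 8.5×10⁻⁶×121×450 = 1.318 mm.
Since the ends are fixed, an axial force P builds up, equal in every segment, with P · Σ Lᵢ/(AᵢEᵢ) = δ_free.
The series flexibility is Σ Lᵢ/(AᵢEᵢ) = 700/(1500×103×10³) + 450/(1225×119×10³) = 7.618×10⁻⁶ mm/N.
P = 1.318 / 7.618×10⁻⁶ = 173100 N = 173.1 kN, compressive.
σ_{titanium alloy} = P / A = 173100 / 1225 = 141.3 MPa.

σ ≈ 141 MPa (compressive)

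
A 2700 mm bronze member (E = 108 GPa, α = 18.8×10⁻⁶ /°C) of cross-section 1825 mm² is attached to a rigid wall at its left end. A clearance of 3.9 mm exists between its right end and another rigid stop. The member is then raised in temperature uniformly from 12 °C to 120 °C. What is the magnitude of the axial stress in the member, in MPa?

σ ≈ 63.3 MPa (compressive)

Unrestrained expansion: δ_free = αΔT L = 18.8×10⁻⁶ × 108 × 2700 = 5.482 mm.
After closing the 3.9 mm clearance, 5.482 − 3.9 = 1.582 mm of expansion remains to be suppressed by the wall.
Compatibility: PL/(AE) = 1.582 mm, so σ = P/A = E × (1.582/2700) = 63.28 MPa.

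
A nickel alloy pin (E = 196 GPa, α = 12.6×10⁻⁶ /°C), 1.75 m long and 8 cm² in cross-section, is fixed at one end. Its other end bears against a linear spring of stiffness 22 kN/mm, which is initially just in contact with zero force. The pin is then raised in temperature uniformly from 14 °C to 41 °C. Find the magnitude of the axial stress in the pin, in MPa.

Free thermal expansion: δ_free = αΔT L = 12.6×10⁻⁶ × 27 × 1750 = 0.5953 mm.
With a force P in the spring, the elastic change of the pin is PL/(AE) and that of the spring is P/k; compatibility requires their sum to equal δ_free.
P [ L/(AE) + 1/k ] = δ_free → P [ 1750/(800×196×10³) + 1/(22×10³) ] = 0.5953.
P = 0.5953 / 5.662×10⁻⁵ = 10520 N.
σ = P/A = 10520/800 = 13.14 MPa.

σ ≈ 13.1 MPa (compressive)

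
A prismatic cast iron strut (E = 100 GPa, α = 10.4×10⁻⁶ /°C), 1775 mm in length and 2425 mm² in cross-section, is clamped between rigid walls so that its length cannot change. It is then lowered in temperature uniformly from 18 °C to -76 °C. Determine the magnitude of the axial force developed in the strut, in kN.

Full restraint means ε = 0, so the stress is σ = EαΔT = 100×10³ × 10.4×10⁻⁶ × 94 = 97.76 MPa.
P = AEαΔT = 2425 × 100×10³ × 10.4×10⁻⁶ × 94 = 237.1 kN (tensile).

P ≈ 237 kN (tensile)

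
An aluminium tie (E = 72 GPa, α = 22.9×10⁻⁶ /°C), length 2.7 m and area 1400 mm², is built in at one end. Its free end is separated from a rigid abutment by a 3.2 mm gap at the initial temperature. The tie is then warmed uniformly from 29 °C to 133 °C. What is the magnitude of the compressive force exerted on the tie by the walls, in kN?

Free thermal elongation = αΔT L = 22.9×10⁻⁶ × 104 × 2700 = 6.43 mm.
After closing the 3.2 mm clearance, 6.43 − 3.2 = 3.23 mm of expansion remains to be suppressed by the wall.
So σ = E(δ_free − g)/L = 72×10³ × 3.23/2700 = 86.14 MPa.
P = σA = 86.14 × 1400 = 120.6 kN.

P ≈ 121 kN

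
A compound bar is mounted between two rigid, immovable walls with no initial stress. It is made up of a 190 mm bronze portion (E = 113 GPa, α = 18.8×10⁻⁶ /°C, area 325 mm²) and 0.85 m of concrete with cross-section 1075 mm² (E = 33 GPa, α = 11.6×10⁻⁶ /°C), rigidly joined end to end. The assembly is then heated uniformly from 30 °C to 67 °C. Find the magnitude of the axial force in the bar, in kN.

P ≈ 17.1 kN (compressive)

With the walls removed the bar would change length by δ_free = Σ αᵢΔT Lᵢ = 18.8×10⁻⁶×37×190 + 11.6×10⁻⁶×37×850 = 0.497 mm.
The walls prevent any net length change, so an axial force P (same in every segment) develops. Compatibility: P · Σ Lᵢ/(AᵢEᵢ) = δ_free.
Σ Lᵢ/(AᵢEᵢ) = 190/(325×113×10³) + 850/(1075×33×10³) = 2.913×10⁻⁵ mm/N.
So P = 0.497 / 2.913×10⁻⁵ = 17.06 kN, compressive.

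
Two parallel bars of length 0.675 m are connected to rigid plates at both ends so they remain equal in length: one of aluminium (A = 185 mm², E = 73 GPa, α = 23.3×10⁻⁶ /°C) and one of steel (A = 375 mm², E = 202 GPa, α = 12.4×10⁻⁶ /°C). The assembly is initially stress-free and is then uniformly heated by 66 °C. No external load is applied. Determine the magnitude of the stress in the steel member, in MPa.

The aluminium has the larger α, so on heating it would change length more than the steel if both were free. The rigid plates force a common final length, so the aluminium is put into compression and the steel into tension, with equal and opposite forces P (no external load).
Equating the net (thermal + elastic) strains gives |α₁ − α₂|·ΔT = P·[1/(A₁E₁) + 1/(A₂E₂)].
|α₁ − α₂|·ΔT = 10.9×10⁻⁶ × 66 = 0.0007194.
1/(A₁E₁) + 1/(A₂E₂) = 1/(185×73×10³) + 1/(375×202×10³) = 8.725×10⁻⁸ N⁻¹.
So P = 0.0007194 / 8.725×10⁻⁸ = 8.245 kN.
σ_{steel} = P/A₂ = 8245/375 = 21.99 MPa, tensile.

σ ≈ 22 MPa (tensile)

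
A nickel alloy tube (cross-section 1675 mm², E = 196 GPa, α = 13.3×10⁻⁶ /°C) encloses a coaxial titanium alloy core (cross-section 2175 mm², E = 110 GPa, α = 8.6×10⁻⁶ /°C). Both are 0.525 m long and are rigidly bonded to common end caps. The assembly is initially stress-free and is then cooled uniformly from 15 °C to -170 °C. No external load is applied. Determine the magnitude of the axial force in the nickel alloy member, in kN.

Both members must finish at the same length. With the larger α, the nickel alloy tends to over-contract; the plates restrain it, putting the nickel alloy in tension and the titanium alloy in compression. With no external load the two internal forces are equal and opposite, magnitude P.
Equating the net (thermal + elastic) strains gives |α₁ − α₂|·ΔT = P·[1/(A₁E₁) + 1/(A₂E₂)].
|α₁ − α₂|·ΔT = 4.7×10⁻⁶ × 185 = 0.0008695.
1/(A₁E₁) + 1/(A₂E₂) = 1/(1675×196×10³) + 1/(2175×110×10³) = 7.226×10⁻⁹ N⁻¹.
So P = 0.0008695 / 7.226×10⁻⁹ = 120.3 kN.

P ≈ 120 kN (tensile in the nickel alloy)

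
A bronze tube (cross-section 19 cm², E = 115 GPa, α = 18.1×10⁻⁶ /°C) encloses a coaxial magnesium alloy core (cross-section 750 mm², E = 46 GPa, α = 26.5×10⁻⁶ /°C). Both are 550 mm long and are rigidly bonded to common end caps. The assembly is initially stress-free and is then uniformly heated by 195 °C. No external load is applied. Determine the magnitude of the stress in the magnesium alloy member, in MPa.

Equilibrium of a rigid end plate with no external load gives equal and opposite internal forces ±P in the two members. Since α_{magnesium alloy} > α_{bronze}, heating drives the magnesium alloy into compression and the bronze into tension.
Compatibility of the two members (thermal + elastic change equal): (α₁ − α₂)ΔT = P·[1/(A₁E₁) + 1/(A₂E₂)].
|α₁ − α₂|·ΔT = 8.4×10⁻⁶ × 195 = 0.001638.
1/(A₁E₁) + 1/(A₂E₂) = 1/(1900×115×10³) + 1/(750×46×10³) = 3.356×10⁻⁸ N⁻¹.
P = 0.001638 / 3.356×10⁻⁸ = 48800 N = 48.8 kN.
σ_{magnesium alloy} = P/A₂ = 48800/750 = 65.07 MPa, compressive.

σ ≈ 65.1 MPa (compressive)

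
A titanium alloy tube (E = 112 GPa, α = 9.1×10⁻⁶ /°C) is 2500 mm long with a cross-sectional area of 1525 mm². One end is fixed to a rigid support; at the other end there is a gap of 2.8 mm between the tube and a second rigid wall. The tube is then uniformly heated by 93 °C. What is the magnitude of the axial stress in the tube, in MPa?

Unrestrained expansion: δ_free = αΔT L = 9.1×10⁻⁶ × 93 × 2500 = 2.116 mm.
This is smaller than the 2.8 mm clearance, so the tube expands freely without reaching the stop — the stress is zero.

σ ≈ 0 MPa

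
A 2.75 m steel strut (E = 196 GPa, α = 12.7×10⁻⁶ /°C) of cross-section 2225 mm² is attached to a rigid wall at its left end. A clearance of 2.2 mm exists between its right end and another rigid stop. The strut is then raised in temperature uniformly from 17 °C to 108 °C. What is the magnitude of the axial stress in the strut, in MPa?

σ ≈ 69.7 MPa (compressive)

Unrestrained expansion: δ_free = αΔT L = 12.7×10⁻⁶ × 91 × 2750 = 3.178 mm.
After closing the 2.2 mm clearance, 3.178 − 2.2 = 0.9782 mm of expansion remains to be suppressed by the wall.
So σ = E(δ_free − g)/L = 196×10³ × 0.9782/2750 = 69.72 MPa.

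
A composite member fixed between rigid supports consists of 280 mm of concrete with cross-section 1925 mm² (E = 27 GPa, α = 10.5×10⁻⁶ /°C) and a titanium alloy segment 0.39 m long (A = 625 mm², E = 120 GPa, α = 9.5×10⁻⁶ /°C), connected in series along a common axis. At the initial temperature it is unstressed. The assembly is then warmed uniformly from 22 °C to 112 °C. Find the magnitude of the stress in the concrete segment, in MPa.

σ ≈ 29.3 MPa (compressive)

Free thermal expansion of the whole bar: Σ αᵢΔT Lᵢ = 10.5×10⁻⁶×90×280 + 9.5×10⁻⁶×90×390 = 0.598 mm.
Since the ends are fixed, an axial force P builds up, equal in every segment, with P · Σ Lᵢ/(AᵢEᵢ) = δ_free.
The series flexibility is Σ Lᵢ/(AᵢEᵢ) = 280/(1925×27×10³) + 390/(625×120×10³) = 1.059×10⁻⁵ mm/N.
Hence P = δ_free / Σ(L/AE) = 0.598/1.059×10⁻⁵ = 56.49 kN (compressive).
σ_{concrete} = P / A = 56490 / 1925 = 29.34 MPa.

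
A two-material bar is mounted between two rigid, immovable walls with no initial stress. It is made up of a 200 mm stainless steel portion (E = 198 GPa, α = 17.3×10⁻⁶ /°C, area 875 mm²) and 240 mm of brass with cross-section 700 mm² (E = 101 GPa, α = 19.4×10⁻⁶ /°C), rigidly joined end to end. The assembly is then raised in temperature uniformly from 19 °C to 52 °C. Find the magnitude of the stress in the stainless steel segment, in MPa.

Free thermal expansion of the whole bar: Σ αᵢΔT Lᵢ = 17.3×10⁻⁶×33×200 + 19.4×10⁻⁶×33×240 = 0.2678 mm.
The rigid supports impose zero overall length change; the single axial force P common to all segments must satisfy P Σ Lᵢ/(AᵢEᵢ) = δ_free.
The series flexibility is Σ Lᵢ/(AᵢEᵢ) = 200/(875×198×10³) + 240/(700×101×10³) = 4.549×10⁻⁶ mm/N.
So P = 0.2678 / 4.549×10⁻⁶ = 58.88 kN, compressive.
σ_{stainless steel} = P / A = 58880 / 875 = 67.29 MPa.

σ ≈ 67.3 MPa (compressive)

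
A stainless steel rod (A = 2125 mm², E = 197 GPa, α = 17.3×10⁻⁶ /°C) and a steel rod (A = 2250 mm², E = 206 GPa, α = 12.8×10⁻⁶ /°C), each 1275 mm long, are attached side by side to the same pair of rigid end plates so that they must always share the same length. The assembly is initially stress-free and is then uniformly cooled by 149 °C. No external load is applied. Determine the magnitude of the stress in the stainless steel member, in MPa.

σ ≈ 69.4 MPa (tensile)

The stainless steel has the larger α, so on cooling it would change length more than the steel if both were free. The rigid plates force a common final length, so the stainless steel is put into tension and the steel into compression, with equal and opposite forces P (no external load).
Equating the net (thermal + elastic) strains gives |α₁ − α₂|·ΔT = P·[1/(A₁E₁) + 1/(A₂E₂)].
|α₁ − α₂|·ΔT = 4.5×10⁻⁶ × 149 = 0.0006705.
1/(A₁E₁) + 1/(A₂E₂) = 1/(2125×197×10³) + 1/(2250×206×10³) = 4.546×10⁻⁹ N⁻¹.
P = 0.0006705 / 4.546×10⁻⁹ = 147500 N = 147.5 kN.
σ_{stainless steel} = P/A₁ = 147500/2125 = 69.4 MPa, tensile.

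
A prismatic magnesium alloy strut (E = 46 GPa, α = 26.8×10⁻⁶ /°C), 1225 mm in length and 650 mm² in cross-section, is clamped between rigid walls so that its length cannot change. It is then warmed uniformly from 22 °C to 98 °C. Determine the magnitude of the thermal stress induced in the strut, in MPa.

With length fixed, the mechanical strain must cancel the thermal strain αΔT = 26.8×10⁻⁶ × 76 = 2036.8×10⁻⁶.
σ = EαΔT = 46×10³ × 26.8×10⁻⁶ × 76 = 93.69 MPa (compressive; the strut is trying to expand).

σ ≈ 93.7 MPa (compressive)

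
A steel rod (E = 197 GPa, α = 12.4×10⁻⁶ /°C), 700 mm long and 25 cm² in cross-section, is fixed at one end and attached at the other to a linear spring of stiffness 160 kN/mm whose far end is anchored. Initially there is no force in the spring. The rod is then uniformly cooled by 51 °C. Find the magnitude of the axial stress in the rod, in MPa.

σ ≈ 23.1 MPa (tensile)

If the spring were absent the rod would shorten by αΔT L = 12.4×10⁻⁶ × 51 × 700 = 0.4427 mm.
Let P be the tensile force in the spring. The rod extends elastically by PL/(AE) and the spring stretches by P/k; together these equal δ_free.
So P = δ_free / [L/(AE) + 1/k] = 0.4427 / [ 700/(2500×197×10³) + 1/(160×10³) ].
P = 0.4427 / 7.671×10⁻⁶ = 57710 N.
σ = P/A = 57710/2500 = 23.08 MPa.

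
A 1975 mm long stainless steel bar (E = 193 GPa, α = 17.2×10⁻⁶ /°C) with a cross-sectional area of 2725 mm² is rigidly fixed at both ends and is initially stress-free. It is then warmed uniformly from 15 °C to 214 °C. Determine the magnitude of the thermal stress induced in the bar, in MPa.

σ ≈ 661 MPa (compressive)

The supports are rigid, so the total axial strain is zero. The restrained thermal strain is ε = αΔT = 17.2×10⁻⁶ × 199 = 3422.8×10⁻⁶.
The stress required to suppress this strain is σ = Eε = 193×10³ × 3422.8×10⁻⁶ = 660.6 MPa, compressive since the bar is trying to expand.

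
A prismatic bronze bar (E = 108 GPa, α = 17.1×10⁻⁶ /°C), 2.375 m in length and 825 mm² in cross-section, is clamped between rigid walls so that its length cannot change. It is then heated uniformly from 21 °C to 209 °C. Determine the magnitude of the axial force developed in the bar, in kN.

Full restraint means ε = 0, so the stress is σ = EαΔT = 108×10³ × 17.1×10⁻⁶ × 188 = 347.2 MPa.
Axial force P = σA = 347.2 × 825 = 286400 N = 286.4 kN, compressive.

P ≈ 286 kN (compressive)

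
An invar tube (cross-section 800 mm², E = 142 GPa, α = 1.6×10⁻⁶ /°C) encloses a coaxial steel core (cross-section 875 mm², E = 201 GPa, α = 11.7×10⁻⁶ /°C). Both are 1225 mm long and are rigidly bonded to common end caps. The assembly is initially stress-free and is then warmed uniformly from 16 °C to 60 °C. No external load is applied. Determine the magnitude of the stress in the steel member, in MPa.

σ ≈ 35.1 MPa (compressive)

Both members must finish at the same length. With the larger α, the steel tends to over-expand; the plates restrain it, putting the steel in compression and the invar in tension. With no external load the two internal forces are equal and opposite, magnitude P.
Equating the net (thermal + elastic) strains gives |α₁ − α₂|·ΔT = P·[1/(A₁E₁) + 1/(A₂E₂)].
|α₁ − α₂|·ΔT = 10.1×10⁻⁶ × 44 = 0.0004444.
1/(A₁E₁) + 1/(A₂E₂) = 1/(800×142×10³) + 1/(875×201×10³) = 1.449×10⁻⁸ N⁻¹.
P = 0.0004444 / 1.449×10⁻⁸ = 30670 N = 30.67 kN.
σ_{steel} = P/A₂ = 30670/875 = 35.05 MPa, compressive.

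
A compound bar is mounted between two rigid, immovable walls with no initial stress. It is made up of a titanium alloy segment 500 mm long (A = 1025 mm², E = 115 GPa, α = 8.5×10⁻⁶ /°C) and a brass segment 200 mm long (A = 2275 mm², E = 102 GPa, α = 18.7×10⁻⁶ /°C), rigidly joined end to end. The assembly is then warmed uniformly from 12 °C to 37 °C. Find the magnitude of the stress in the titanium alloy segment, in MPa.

σ ≈ 38.2 MPa (compressive)

With the walls removed the bar would change length by δ_free = Σ αᵢΔT Lᵢ = 8.5×10⁻⁶×25×500 + 18.7×10⁻⁶×25×200 = 0.1997 mm.
The walls prevent any net length change, so an axial force P (same in every segment) develops. Compatibility: P · Σ Lᵢ/(AᵢEᵢ) = δ_free.
Σ Lᵢ/(AᵢEᵢ) = 500/(1025×115×10³) + 200/(2275×102×10³) = 5.104×10⁻⁶ mm/N.
P = 0.1997 / 5.104×10⁻⁶ = 39140 N = 39.14 kN, compressive.
σ_{titanium alloy} = P / A = 39140 / 1025 = 38.18 MPa.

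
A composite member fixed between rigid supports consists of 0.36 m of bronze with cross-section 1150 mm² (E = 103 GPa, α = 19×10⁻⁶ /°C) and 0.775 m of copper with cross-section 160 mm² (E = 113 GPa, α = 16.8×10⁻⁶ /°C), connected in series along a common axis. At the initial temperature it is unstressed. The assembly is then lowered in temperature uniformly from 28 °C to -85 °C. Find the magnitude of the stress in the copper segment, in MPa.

σ ≈ 306 MPa (tensile)

If the supports were absent, the total length change would be Σ αᵢΔT Lᵢ = 19×10⁻⁶×113×360 + 16.8×10⁻⁶×113×775 = 2.244 mm.
The rigid supports impose zero overall length change; the single axial force P common to all segments must satisfy P Σ Lᵢ/(AᵢEᵢ) = δ_free.
Σ Lᵢ/(AᵢEᵢ) = 360/(1150×103×10³) + 775/(160×113×10³) = 4.59×10⁻⁵ mm/N.
Hence P = δ_free / Σ(L/AE) = 2.244/4.59×10⁻⁵ = 48.89 kN (tensile).
σ_{copper} = P / A = 48890 / 160 = 305.6 MPa.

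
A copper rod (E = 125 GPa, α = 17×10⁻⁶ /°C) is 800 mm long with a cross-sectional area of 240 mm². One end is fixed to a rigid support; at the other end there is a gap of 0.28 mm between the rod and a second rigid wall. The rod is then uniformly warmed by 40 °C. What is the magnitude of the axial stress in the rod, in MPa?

Unrestrained expansion: δ_free = αΔT L = 17×10⁻⁶ × 40 × 800 = 0.544 mm.
After closing the 0.28 mm clearance, 0.544 − 0.28 = 0.264 mm of expansion remains to be suppressed by the wall.
That suppressed elongation corresponds to σ = E·Δ/L = 125×10³ × 0.264/800 = 41.25 MPa.

σ ≈ 41.2 MPa (compressive)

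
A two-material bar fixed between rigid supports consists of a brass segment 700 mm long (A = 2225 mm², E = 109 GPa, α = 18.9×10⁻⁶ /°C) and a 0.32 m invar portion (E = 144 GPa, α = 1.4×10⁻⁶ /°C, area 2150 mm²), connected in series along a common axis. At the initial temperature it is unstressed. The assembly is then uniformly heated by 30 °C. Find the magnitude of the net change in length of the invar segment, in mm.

|ΔL| ≈ 0.0948 mm

If the supports were absent, the total length change would be Σ αᵢΔT Lᵢ = 18.9×10⁻⁶×30×700 + 1.4×10⁻⁶×30×320 = 0.4103 mm.
The walls prevent any net length change, so an axial force P (same in every segment) develops. Compatibility: P · Σ Lᵢ/(AᵢEᵢ) = δ_free.
The series flexibility is Σ Lᵢ/(AᵢEᵢ) = 700/(2225×109×10³) + 320/(2150×144×10³) = 3.92×10⁻⁶ mm/N.
Hence P = δ_free / Σ(L/AE) = 0.4103/3.92×10⁻⁶ = 104.7 kN (compressive).
For the invar segment, free thermal change = 1.4×10⁻⁶×30×320 = 0.01344 mm and elastic change from P = 104700×320/(2150×144×10³) = 0.1082 mm; these oppose, so the net change is 0.0948 mm (segment shortens).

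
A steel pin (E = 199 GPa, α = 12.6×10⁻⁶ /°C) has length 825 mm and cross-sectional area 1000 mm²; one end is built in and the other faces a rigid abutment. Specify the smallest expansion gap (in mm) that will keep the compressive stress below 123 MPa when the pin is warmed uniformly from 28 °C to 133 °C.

g ≈ 0.582 mm

With no wall the pin would lengthen by αΔT L = 12.6×10⁻⁶ × 105 × 825 = 1.091 mm.
At the allowable stress the elastic shortening the wall may impose is σL/E = 123 × 825 / (199×10³) = 0.5099 mm.
The gap must absorb the remainder: g_min = 1.091 − 0.5099 = 0.5816 mm.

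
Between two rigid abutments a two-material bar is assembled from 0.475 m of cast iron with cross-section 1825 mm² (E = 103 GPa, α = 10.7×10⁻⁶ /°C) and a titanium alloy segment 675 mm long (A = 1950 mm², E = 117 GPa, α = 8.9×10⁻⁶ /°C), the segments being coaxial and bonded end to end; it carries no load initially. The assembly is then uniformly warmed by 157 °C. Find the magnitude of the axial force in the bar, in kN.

P ≈ 317 kN (compressive)

If the supports were absent, the total length change would be Σ αᵢΔT Lᵢ = 10.7×10⁻⁶×157×475 + 8.9×10⁻⁶×157×675 = 1.741 mm.
The rigid supports impose zero overall length change; the single axial force P common to all segments must satisfy P Σ Lᵢ/(AᵢEᵢ) = δ_free.
The series flexibility is Σ Lᵢ/(AᵢEᵢ) = 475/(1825×103×10³) + 675/(1950×117×10³) = 5.486×10⁻⁶ mm/N.
Hence P = δ_free / Σ(L/AE) = 1.741/5.486×10⁻⁶ = 317.4 kN (compressive).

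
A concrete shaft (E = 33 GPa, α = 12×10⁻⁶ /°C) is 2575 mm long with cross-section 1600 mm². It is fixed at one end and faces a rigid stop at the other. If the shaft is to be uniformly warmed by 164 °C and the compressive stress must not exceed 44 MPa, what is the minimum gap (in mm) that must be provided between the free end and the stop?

g ≈ 1.63 mm

Free expansion if unrestrained: δ_free = αΔT L = 12×10⁻⁶ × 164 × 2575 = 5.068 mm.
At the allowable stress the elastic shortening the wall may impose is σL/E = 44 × 2575 / (33×10³) = 3.433 mm.
So the gap has to take up the difference, g_min = δ_free − σL/E = 5.068 − 3.433 = 1.634 mm.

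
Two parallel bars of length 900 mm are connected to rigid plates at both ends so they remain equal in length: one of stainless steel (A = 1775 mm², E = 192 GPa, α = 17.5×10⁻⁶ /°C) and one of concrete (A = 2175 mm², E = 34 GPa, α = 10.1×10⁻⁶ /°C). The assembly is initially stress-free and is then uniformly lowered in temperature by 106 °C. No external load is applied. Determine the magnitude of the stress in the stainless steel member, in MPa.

Equilibrium of a rigid end plate with no external load gives equal and opposite internal forces ±P in the two members. Since α_{stainless steel} > α_{concrete}, cooling drives the stainless steel into tension and the concrete into compression.
Compatibility of the two members (thermal + elastic change equal): (α₁ − α₂)ΔT = P·[1/(A₁E₁) + 1/(A₂E₂)].
|α₁ − α₂|·ΔT = 7.4×10⁻⁶ × 106 = 0.0007844.
1/(A₁E₁) + 1/(A₂E₂) = 1/(1775×192×10³) + 1/(2175×34×10³) = 1.646×10⁻⁸ N⁻¹.
So P = 0.0007844 / 1.646×10⁻⁸ = 47.66 kN.
σ_{stainless steel} = P/A₁ = 47660/1775 = 26.85 MPa, tensile.

σ ≈ 26.9 MPa (tensile)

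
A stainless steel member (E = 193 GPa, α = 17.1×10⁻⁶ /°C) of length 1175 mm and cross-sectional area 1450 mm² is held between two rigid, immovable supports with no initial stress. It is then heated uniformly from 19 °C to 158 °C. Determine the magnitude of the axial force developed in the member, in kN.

The ends cannot move, so σ = EαΔT = 193×10³ × 17.1×10⁻⁶ × 139 = 458.7 MPa.
P = AEαΔT = 1450 × 193×10³ × 17.1×10⁻⁶ × 139 = 665.2 kN (compressive).

P ≈ 665 kN (compressive)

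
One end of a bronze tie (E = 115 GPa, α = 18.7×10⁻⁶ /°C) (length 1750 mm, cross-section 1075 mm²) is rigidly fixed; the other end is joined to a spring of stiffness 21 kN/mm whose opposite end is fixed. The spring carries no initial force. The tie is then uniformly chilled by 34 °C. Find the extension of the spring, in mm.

δ ≈ 0.858 mm

The unrestrained thermal change is αΔT L = 18.7×10⁻⁶ × 34 × 1750 = 1.113 mm.
Let P be the tensile force in the spring. The tie extends elastically by PL/(AE) and the spring stretches by P/k; together these equal δ_free.
P [ L/(AE) + 1/k ] = δ_free → P [ 1750/(1075×115×10³) + 1/(21×10³) ] = 1.113.
P = 1.113 / 6.177×10⁻⁵ = 18010 N.
Spring extension = P/k = 18010/(21×10³) = 0.8577 mm.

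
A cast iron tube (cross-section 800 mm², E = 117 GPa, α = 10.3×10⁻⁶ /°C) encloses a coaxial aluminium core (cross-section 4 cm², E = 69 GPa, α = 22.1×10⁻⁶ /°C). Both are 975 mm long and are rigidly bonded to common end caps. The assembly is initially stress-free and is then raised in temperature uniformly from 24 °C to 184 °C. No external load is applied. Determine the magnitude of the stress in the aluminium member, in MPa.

σ ≈ 101 MPa (compressive)

Equilibrium of a rigid end plate with no external load gives equal and opposite internal forces ±P in the two members. Since α_{aluminium} > α_{cast iron}, heating drives the aluminium into compression and the cast iron into tension.
Compatibility of the two members (thermal + elastic change equal): (α₁ − α₂)ΔT = P·[1/(A₁E₁) + 1/(A₂E₂)].
|α₁ − α₂|·ΔT = 11.8×10⁻⁶ × 160 = 0.001888.
1/(A₁E₁) + 1/(A₂E₂) = 1/(800×117×10³) + 1/(400×69×10³) = 4.692×10⁻⁸ N⁻¹.
P = 0.001888 / 4.692×10⁻⁸ = 40240 N = 40.24 kN.
σ_{aluminium} = P/A₂ = 40240/400 = 100.6 MPa, compressive.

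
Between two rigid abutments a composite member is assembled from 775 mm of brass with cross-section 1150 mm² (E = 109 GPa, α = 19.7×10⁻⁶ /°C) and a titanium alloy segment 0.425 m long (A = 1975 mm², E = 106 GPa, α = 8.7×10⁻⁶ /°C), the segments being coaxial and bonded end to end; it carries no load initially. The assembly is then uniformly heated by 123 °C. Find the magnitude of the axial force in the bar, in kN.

P ≈ 284 kN (compressive)

Free thermal expansion of the whole bar: Σ αᵢΔT Lᵢ = 19.7×10⁻⁶×123×775 + 8.7×10⁻⁶×123×425 = 2.333 mm.
The rigid supports impose zero overall length change; the single axial force P common to all segments must satisfy P Σ Lᵢ/(AᵢEᵢ) = δ_free.
The series flexibility is Σ Lᵢ/(AᵢEᵢ) = 775/(1150×109×10³) + 425/(1975×106×10³) = 8.213×10⁻⁶ mm/N.
Hence P = δ_free / Σ(L/AE) = 2.333/8.213×10⁻⁶ = 284 kN (compressive).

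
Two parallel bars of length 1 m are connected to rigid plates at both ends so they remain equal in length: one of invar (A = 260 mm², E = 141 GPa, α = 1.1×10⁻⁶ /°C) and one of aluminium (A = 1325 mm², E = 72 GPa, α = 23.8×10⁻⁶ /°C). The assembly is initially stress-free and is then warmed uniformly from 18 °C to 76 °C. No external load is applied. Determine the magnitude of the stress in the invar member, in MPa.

σ ≈ 134 MPa (tensile)

Equilibrium of a rigid end plate with no external load gives equal and opposite internal forces ±P in the two members. Since α_{aluminium} > α_{invar}, heating drives the aluminium into compression and the invar into tension.
Setting the final lengths equal and cancelling L: (α₁ − α₂)ΔT = P/(A₁E₁) + P/(A₂E₂).
|α₁ − α₂|·ΔT = 22.7×10⁻⁶ × 58 = 0.001317.
1/(A₁E₁) + 1/(A₂E₂) = 1/(260×141×10³) + 1/(1325×72×10³) = 3.776×10⁻⁸ N⁻¹.
P = 0.001317 / 3.776×10⁻⁸ = 34870 N = 34.87 kN.
σ_{invar} = P/A₁ = 34870/260 = 134.1 MPa, tensile.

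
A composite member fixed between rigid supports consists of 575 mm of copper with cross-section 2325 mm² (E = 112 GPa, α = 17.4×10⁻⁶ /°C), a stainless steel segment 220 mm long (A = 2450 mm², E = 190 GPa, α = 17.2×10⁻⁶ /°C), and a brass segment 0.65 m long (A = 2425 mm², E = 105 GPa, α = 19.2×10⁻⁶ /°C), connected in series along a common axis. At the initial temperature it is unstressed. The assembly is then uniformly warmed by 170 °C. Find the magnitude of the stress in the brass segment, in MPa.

Free thermal expansion of the whole bar: Σ αᵢΔT Lᵢ = 17.4×10⁻⁶×170×575 + 17.2×10⁻⁶×170×220 + 19.2×10⁻⁶×170×650 = 4.466 mm.
The walls prevent any net length change, so an axial force P (same in every segment) develops. Compatibility: P · Σ Lᵢ/(AᵢEᵢ) = δ_free.
Σ Lᵢ/(AᵢEᵢ) = 575/(2325×112×10³) + 220/(2450×190×10³) + 650/(2425×105×10³) = 5.234×10⁻⁶ mm/N.
So P = 4.466 / 5.234×10⁻⁶ = 853.3 kN, compressive.
σ_{brass} = P / A = 853300 / 2425 = 351.9 MPa.

σ ≈ 352 MPa (compressive)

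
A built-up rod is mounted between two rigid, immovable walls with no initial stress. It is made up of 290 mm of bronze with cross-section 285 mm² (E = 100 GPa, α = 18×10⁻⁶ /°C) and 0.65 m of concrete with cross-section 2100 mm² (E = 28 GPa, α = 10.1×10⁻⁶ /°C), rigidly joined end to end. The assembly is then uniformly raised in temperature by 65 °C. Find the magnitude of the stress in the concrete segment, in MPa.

σ ≈ 17.2 MPa (compressive)

Free thermal expansion of the whole bar: Σ αᵢΔT Lᵢ = 18×10⁻⁶×65×290 + 10.1×10⁻⁶×65×650 = 0.766 mm.
The rigid supports impose zero overall length change; the single axial force P common to all segments must satisfy P Σ Lᵢ/(AᵢEᵢ) = δ_free.
The series flexibility is Σ Lᵢ/(AᵢEᵢ) = 290/(285×100×10³) + 650/(2100×28×10³) = 2.123×10⁻⁵ mm/N.
Hence P = δ_free / Σ(L/AE) = 0.766/2.123×10⁻⁵ = 36.08 kN (compressive).
σ_{concrete} = P / A = 36080 / 2100 = 17.18 MPa.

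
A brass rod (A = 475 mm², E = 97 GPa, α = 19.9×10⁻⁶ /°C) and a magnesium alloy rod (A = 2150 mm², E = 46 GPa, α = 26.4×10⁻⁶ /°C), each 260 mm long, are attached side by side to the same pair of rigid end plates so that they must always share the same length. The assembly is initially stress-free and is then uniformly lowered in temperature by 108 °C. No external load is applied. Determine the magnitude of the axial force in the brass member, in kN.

P ≈ 22.1 kN (compressive in the brass)

Equilibrium of a rigid end plate with no external load gives equal and opposite internal forces ±P in the two members. Since α_{magnesium alloy} > α_{brass}, cooling drives the magnesium alloy into tension and the brass into compression.
Compatibility of the two members (thermal + elastic change equal): (α₁ − α₂)ΔT = P·[1/(A₁E₁) + 1/(A₂E₂)].
|α₁ − α₂|·ΔT = 6.5×10⁻⁶ × 108 = 0.000702.
1/(A₁E₁) + 1/(A₂E₂) = 1/(475×97×10³) + 1/(2150×46×10³) = 3.181×10⁻⁸ N⁻¹.
P = 0.000702 / 3.181×10⁻⁸ = 22070 N = 22.07 kN.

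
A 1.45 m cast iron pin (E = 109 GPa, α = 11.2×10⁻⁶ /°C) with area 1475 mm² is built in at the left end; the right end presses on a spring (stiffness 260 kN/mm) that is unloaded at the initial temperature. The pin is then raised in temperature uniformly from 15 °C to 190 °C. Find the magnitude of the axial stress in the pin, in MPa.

σ ≈ 150 MPa (compressive)

If the spring were absent the pin would lengthen by αΔT L = 11.2×10⁻⁶ × 175 × 1450 = 2.842 mm.
Let P be the compressive force at the spring. The pin shortens elastically by PL/(AE) and the spring compresses by P/k; together these equal δ_free.
P [ L/(AE) + 1/k ] = δ_free → P [ 1450/(1475×109×10³) + 1/(260×10³) ] = 2.842.
P = 2.842 / 1.286×10⁻⁵ = 220900 N.
σ = P/A = 220900/1475 = 149.8 MPa.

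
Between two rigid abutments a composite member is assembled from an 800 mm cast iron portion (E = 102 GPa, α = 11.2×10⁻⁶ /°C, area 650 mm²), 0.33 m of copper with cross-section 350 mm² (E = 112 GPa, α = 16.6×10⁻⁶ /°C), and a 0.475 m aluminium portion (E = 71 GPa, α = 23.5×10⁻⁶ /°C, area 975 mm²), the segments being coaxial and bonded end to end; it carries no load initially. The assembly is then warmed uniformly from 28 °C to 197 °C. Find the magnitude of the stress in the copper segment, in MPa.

σ ≈ 452 MPa (compressive)

If the supports were absent, the total length change would be Σ αᵢΔT Lᵢ = 11.2×10⁻⁶×169×800 + 16.6×10⁻⁶×169×330 + 23.5×10⁻⁶×169×475 = 4.326 mm.
The rigid supports impose zero overall length change; the single axial force P common to all segments must satisfy P Σ Lᵢ/(AᵢEᵢ) = δ_free.
Σ Lᵢ/(AᵢEᵢ) = 800/(650×102×10³) + 330/(350×112×10³) + 475/(975×71×10³) = 2.735×10⁻⁵ mm/N.
Hence P = δ_free / Σ(L/AE) = 4.326/2.735×10⁻⁵ = 158.2 kN (compressive).
σ_{copper} = P / A = 158200 / 350 = 452 MPa.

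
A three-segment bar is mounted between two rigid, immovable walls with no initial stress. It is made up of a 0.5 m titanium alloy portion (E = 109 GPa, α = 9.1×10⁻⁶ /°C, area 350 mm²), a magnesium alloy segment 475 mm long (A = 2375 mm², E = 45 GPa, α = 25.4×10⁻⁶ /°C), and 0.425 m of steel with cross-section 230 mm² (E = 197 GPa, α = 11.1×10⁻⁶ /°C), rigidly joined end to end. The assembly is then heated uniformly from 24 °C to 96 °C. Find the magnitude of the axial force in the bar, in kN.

If the supports were absent, the total length change would be Σ αᵢΔT Lᵢ = 9.1×10⁻⁶×72×500 + 25.4×10⁻⁶×72×475 + 11.1×10⁻⁶×72×425 = 1.536 mm.
The walls prevent any net length change, so an axial force P (same in every segment) develops. Compatibility: P · Σ Lᵢ/(AᵢEᵢ) = δ_free.
The series flexibility is Σ Lᵢ/(AᵢEᵢ) = 500/(350×109×10³) + 475/(2375×45×10³) + 425/(230×197×10³) = 2.693×10⁻⁵ mm/N.
So P = 1.536 / 2.693×10⁻⁵ = 57.03 kN, compressive.

P ≈ 57 kN (compressive)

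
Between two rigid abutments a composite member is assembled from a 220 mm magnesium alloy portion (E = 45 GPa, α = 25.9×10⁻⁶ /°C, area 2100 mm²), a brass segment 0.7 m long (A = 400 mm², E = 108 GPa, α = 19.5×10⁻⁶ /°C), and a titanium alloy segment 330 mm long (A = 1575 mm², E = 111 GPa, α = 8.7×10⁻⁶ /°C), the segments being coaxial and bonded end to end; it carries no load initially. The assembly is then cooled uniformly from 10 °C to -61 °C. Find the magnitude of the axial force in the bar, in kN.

Free thermal contraction of the whole bar: Σ αᵢΔT Lᵢ = 25.9×10⁻⁶×71×220 + 19.5×10⁻⁶×71×700 + 8.7×10⁻⁶×71×330 = 1.578 mm.
Since the ends are fixed, an axial force P builds up, equal in every segment, with P · Σ Lᵢ/(AᵢEᵢ) = δ_free.
The series flexibility is Σ Lᵢ/(AᵢEᵢ) = 220/(2100×45×10³) + 700/(400×108×10³) + 330/(1575×111×10³) = 2.042×10⁻⁵ mm/N.
P = 1.578 / 2.042×10⁻⁵ = 77260 N = 77.26 kN, tensile.

P ≈ 77.3 kN (tensile)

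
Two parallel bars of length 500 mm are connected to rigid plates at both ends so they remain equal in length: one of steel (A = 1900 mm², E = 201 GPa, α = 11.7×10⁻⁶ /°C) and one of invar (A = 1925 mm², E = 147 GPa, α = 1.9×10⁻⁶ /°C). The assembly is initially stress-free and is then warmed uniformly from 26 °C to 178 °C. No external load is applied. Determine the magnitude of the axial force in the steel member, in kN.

P ≈ 242 kN (compressive in the steel)

Equilibrium of a rigid end plate with no external load gives equal and opposite internal forces ±P in the two members. Since α_{steel} > α_{invar}, heating drives the steel into compression and the invar into tension.
Compatibility of the two members (thermal + elastic change equal): (α₁ − α₂)ΔT = P·[1/(A₁E₁) + 1/(A₂E₂)].
|α₁ − α₂|·ΔT = 9.8×10⁻⁶ × 152 = 0.00149.
1/(A₁E₁) + 1/(A₂E₂) = 1/(1900×201×10³) + 1/(1925×147×10³) = 6.152×10⁻⁹ N⁻¹.
P = 0.00149 / 6.152×10⁻⁹ = 242100 N = 242.1 kN.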